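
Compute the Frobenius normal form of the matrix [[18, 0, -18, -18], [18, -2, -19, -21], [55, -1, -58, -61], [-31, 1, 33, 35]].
R = [[0, 0, 0, 18], [1, 0, 0, 3], [0, 1, 0, -13], [0, 0, 1, -7]]

The invariant factors of A (the non-unit diagonal entries of the Smith normal form of xI - A over ℚ[x]) are (x - 1)(x + 2)(x + 3)^2, each dividing the next. The characteristic polynomial is their product, (x - 1)(x + 2)(x + 3)^2.

The rational canonical form is the block-diagonal matrix of companion matrices C(f_i):
R = [[0, 0, 0, 18], [1, 0, 0, 3], [0, 1, 0, -13], [0, 0, 1, -7]].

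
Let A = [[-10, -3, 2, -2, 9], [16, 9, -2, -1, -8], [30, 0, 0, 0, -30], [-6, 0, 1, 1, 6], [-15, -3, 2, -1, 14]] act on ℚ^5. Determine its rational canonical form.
R = [[0, -15, 0, 0, 0], [1, 8, 0, 0, 0], [0, 0, 0, 0, -30], [0, 0, 1, 0, 1], [0, 0, 0, 1, 6]]

The invariant factors of A (the non-unit diagonal entries of the Smith normal form of xI - A over ℚ[x]) are (x - 5)(x - 3), (x - 5)(x - 3)(x + 2), each dividing the next. The characteristic polynomial is their product, (x - 5)^2(x - 3)^2(x + 2).

The rational canonical form is the block-diagonal matrix of companion matrices C(f_i):
R = [[0, -15, 0, 0, 0], [1, 8, 0, 0, 0], [0, 0, 0, 0, -30], [0, 0, 1, 0, 1], [0, 0, 0, 1, 6]].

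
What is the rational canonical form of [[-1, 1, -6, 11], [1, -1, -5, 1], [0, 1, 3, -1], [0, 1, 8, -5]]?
R = [[0, 0, 0, 16], [1, 0, 0, 0], [0, 1, 0, -1], [0, 0, 1, -4]]

The invariant factors of A (the non-unit diagonal entries of the Smith normal form of xI - A over ℚ[x]) are (x + 4)(x^3 + x - 4), each dividing the next. The characteristic polynomial is their product, (x + 4)(x^3 + x - 4).

The rational canonical form is the block-diagonal matrix of companion matrices C(f_i):
R = [[0, 0, 0, 16], [1, 0, 0, 0], [0, 1, 0, -1], [0, 0, 1, -4]].

Note the characteristic polynomial does not split into linear factors over ℚ, so A has no Jordan form over ℚ; the rational canonical form exists over any field.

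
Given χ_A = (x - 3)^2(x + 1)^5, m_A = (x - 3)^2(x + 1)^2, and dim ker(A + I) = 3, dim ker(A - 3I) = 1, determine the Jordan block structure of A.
λ = -1: algebraic multiplicity 5 (exponent in χ_A), largest block size 2 (exponent in m_A), 3 blocks (geometric multiplicity). These force block sizes [2, 2, 1].
λ = 3: algebraic multiplicity 2 (exponent in χ_A), largest block size 2 (exponent in m_A), 1 block (geometric multiplicity). This forces block sizes [2].

Jordan blocks: (-1, 2), (-1, 2), (-1, 1), (3, 2)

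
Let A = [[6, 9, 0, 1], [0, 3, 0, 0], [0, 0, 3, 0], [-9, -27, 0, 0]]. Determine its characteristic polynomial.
xI - A = [[x - 6, -9, 0, -1], [0, x - 3, 0, 0], [0, 0, x - 3, 0], [9, 27, 0, x]].

Expanding det(xI - A) along the first row:
det(xI - A) = + (x - 6)·det([[x - 3, 0, 0], [0, x - 3, 0], [27, 0, x]]) - (-9)·det([[0, 0, 0], [0, x - 3, 0], [9, 0, x]]) + (0)·det([[0, x - 3, 0], [0, 0, 0], [9, 27, x]]) - (-1)·det([[0, x - 3, 0], [0, 0, x - 3], [9, 27, 0]]).

Evaluating gives χ_A(x) = x^4 - 12x^3 + 54x^2 - 108x + 81 = (x - 3)^4.

χ_A(x) = (x - 3)^4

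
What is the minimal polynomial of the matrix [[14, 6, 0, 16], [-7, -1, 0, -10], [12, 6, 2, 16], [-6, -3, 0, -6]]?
m_A(x) = (x - 3)(x - 2)^2

The characteristic polynomial factors as (x - 3)(x - 2)^3. The minimal polynomial is ∏(x - λ)^{k_λ} where k_λ is the size of the largest Jordan block at λ.

For λ = 2: rank(A - 2I) = 2, and the largest Jordan block has size 2 (the smallest k with rank((A - 2I)^k) = rank((A - 2I)^(k+1))).
For λ = 3: rank(A - 3I) = 3, and the largest Jordan block has size 1 (the smallest k with rank((A - 3I)^k) = rank((A - 3I)^(k+1))).

So m_A(x) = (x - 3)(x - 2)^2.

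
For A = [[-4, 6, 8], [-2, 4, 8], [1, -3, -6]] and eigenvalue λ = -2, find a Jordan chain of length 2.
We seek v_1 ∈ ker((A + 2I)^2) \ ker(A + 2I), then set v_{i+1} = (A + 2I) v_i.

One such chain is v_1 = [[5, 4, -2]]^T, v_2 = [[-2, -2, 1]]^T. Check: (A + 2I) v_2 = [[0, 0, 0]]^T = 0.

v_1 = [[5, 4, -2]]^T, v_2 = [[-2, -2, 1]]^T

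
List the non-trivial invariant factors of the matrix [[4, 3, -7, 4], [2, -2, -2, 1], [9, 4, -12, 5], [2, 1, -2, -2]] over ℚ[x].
(x + 3)^2, (x + 3)^2

The Jordan structure of A has elementary divisors (x + 3)^2, (x + 3)^2. Arranging the block sizes at each eigenvalue in decreasing order and taking row products gives the invariant factors.

Invariant factors (smallest first, each dividing the next): (x + 3)^2, (x + 3)^2.

Check: the last factor (x + 3)^2 is the minimal polynomial, and the product (x + 3)^4 is the characteristic polynomial.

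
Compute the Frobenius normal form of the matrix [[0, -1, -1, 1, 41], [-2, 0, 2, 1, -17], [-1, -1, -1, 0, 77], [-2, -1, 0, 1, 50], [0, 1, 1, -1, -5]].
The invariant factors of A (the non-unit diagonal entries of the Smith normal form of xI - A over ℚ[x]) are (x - 1)(x^2 + 3x - 6)^2, each dividing the next. The characteristic polynomial is their product, (x - 1)(x^2 + 3x - 6)^2.

The rational canonical form is the block-diagonal matrix of companion matrices C(f_i):
R = [[0, 0, 0, 0, 36], [1, 0, 0, 0, -72], [0, 1, 0, 0, 33], [0, 0, 1, 0, 9], [0, 0, 0, 1, -5]].

Note the characteristic polynomial does not split into linear factors over ℚ, so A has no Jordan form over ℚ; the rational canonical form exists over any field.

R = [[0, 0, 0, 0, 36], [1, 0, 0, 0, -72], [0, 1, 0, 0, 33], [0, 0, 1, 0, 9], [0, 0, 0, 1, -5]]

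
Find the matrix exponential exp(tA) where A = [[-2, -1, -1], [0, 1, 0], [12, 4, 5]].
e^{tA} = [[(4 - 3*e^{t})*e^{t}, (1 - e^{t})*e^{t}, (1 - e^{t})*e^{t}], [0, e^{t}, 0], [12*(e^{t} - 1)*e^{t}, 4*(e^{t} - 1)*e^{t}, (4*e^{t} - 3)*e^{t}]]

A has Jordan form J = [[1, 0, 0], [0, 1, 0], [0, 0, 2]] with A = PJP^{-1}, so e^{tA} = P e^{tJ} P^{-1}.

For a Jordan block J_k(λ), e^{tJ_k(λ)} = e^{λt} · (I + tN + t^2 N^2/2! + ... + t^{k-1} N^{k-1}/(k-1)!) where N is the nilpotent superdiagonal part.

Assembling the blocks and conjugating back gives the entries of e^{tA} as shown above.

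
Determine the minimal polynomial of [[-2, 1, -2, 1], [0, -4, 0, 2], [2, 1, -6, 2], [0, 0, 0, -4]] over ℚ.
The characteristic polynomial factors as (x + 4)^4. The minimal polynomial is ∏(x - λ)^{k_λ} where k_λ is the size of the largest Jordan block at λ.

For λ = -4: rank(A + 4I) = 2, and the largest Jordan block has size 2 (the smallest k with rank((A + 4I)^k) = rank((A + 4I)^(k+1))).

So m_A(x) = (x + 4)^2.

m_A(x) = (x + 4)^2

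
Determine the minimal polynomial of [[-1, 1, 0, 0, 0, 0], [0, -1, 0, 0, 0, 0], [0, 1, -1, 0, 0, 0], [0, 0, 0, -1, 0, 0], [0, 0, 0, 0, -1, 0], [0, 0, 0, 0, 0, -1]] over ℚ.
The characteristic polynomial factors as (x + 1)^6. The minimal polynomial is ∏(x - λ)^{k_λ} where k_λ is the size of the largest Jordan block at λ.

For λ = -1: rank(A + I) = 1, and the largest Jordan block has size 2 (the smallest k with rank((A + I)^k) = rank((A + I)^(k+1))).

So m_A(x) = (x + 1)^2.

m_A(x) = (x + 1)^2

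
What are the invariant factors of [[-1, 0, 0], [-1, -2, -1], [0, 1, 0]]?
(x + 1)^3

The Jordan structure of A has elementary divisors (x + 1)^3. Arranging the block sizes at each eigenvalue in decreasing order and taking row products gives the invariant factors.

Invariant factors (smallest first, each dividing the next): (x + 1)^3.

Check: the last factor (x + 1)^3 is the minimal polynomial, and the product (x + 1)^3 is the characteristic polynomial.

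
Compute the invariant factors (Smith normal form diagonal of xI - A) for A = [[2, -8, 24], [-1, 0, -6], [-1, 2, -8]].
x + 2, (x + 2)^2

The Jordan structure of A has elementary divisors (x + 2)^2, (x + 2). Arranging the block sizes at each eigenvalue in decreasing order and taking row products gives the invariant factors.

Invariant factors (smallest first, each dividing the next): x + 2, (x + 2)^2.

Check: the last factor (x + 2)^2 is the minimal polynomial, and the product (x + 2)^3 is the characteristic polynomial.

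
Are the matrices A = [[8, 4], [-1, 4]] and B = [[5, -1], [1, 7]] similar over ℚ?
Two matrices over a field are similar if and only if they have the same invariant factors.

Both A and B have characteristic polynomial (x - 6)^2 and minimal polynomial (x - 6)^2. Computing further, both have invariant factors (x - 6)^2. Hence A and B are similar.

Yes.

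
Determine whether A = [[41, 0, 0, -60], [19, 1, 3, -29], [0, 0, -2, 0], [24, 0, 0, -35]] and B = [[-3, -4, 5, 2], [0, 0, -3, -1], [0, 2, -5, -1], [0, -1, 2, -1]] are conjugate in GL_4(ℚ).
trace(A) = 5 but trace(B) = -9. The trace is a similarity invariant, so A and B are not similar.

No.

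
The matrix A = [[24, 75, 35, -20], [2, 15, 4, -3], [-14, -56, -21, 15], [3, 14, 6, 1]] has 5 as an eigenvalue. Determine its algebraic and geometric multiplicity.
algebraic multiplicity 3, geometric multiplicity 1

The characteristic polynomial is (x - 5)^3(x - 4), so the factor x - 5 appears with exponent 3: the algebraic multiplicity is 3.

rank(A - 5I) = 3, so the eigenspace has dimension 4 - 3 = 1: the geometric multiplicity is 1.

Since 1 < 3, A is not diagonalizable.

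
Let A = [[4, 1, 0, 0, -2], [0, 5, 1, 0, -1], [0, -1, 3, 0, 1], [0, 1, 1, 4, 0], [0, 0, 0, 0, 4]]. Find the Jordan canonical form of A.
J = [[4, 1, 0, 0, 0], [0, 4, 1, 0, 0], [0, 0, 4, 0, 0], [0, 0, 0, 4, 1], [0, 0, 0, 0, 4]]

The characteristic polynomial is det(xI - A) = (x - 4)^5, so the eigenvalues are 4 (algebraic multiplicity 5).

For λ = 4: rank(A - 4I) = 3, rank((A - 4I)^2) = 1, rank((A - 4I)^3) = 0. The eigenspace has dimension 5 - 3 = 2, so there are 2 Jordan blocks; the rank sequence gives block sizes [3, 2].

Assembling the blocks gives the Jordan form J above.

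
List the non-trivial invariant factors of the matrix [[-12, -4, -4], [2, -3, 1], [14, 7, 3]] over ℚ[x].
The Jordan structure of A has elementary divisors (x + 4)^2, (x + 4). Arranging the block sizes at each eigenvalue in decreasing order and taking row products gives the invariant factors.

Invariant factors (smallest first, each dividing the next): x + 4, (x + 4)^2.

Check: the last factor (x + 4)^2 is the minimal polynomial, and the product (x + 4)^3 is the characteristic polynomial.

x + 4, (x + 4)^2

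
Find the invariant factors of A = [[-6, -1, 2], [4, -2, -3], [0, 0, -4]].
The Jordan structure of A has elementary divisors (x + 4)^3. Arranging the block sizes at each eigenvalue in decreasing order and taking row products gives the invariant factors.

Invariant factors (smallest first, each dividing the next): (x + 4)^3.

Check: the last factor (x + 4)^3 is the minimal polynomial, and the product (x + 4)^3 is the characteristic polynomial.

(x + 4)^3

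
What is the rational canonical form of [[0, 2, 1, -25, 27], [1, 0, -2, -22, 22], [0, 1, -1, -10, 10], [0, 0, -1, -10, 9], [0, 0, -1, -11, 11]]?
The invariant factors of A (the non-unit diagonal entries of the Smith normal form of xI - A over ℚ[x]) are (x - 3)(x + 3)(x^3 - 3x - 4), each dividing the next. The characteristic polynomial is their product, (x - 3)(x + 3)(x^3 - 3x - 4).

The rational canonical form is the block-diagonal matrix of companion matrices C(f_i):
R = [[0, 0, 0, 0, -36], [1, 0, 0, 0, -27], [0, 1, 0, 0, 4], [0, 0, 1, 0, 12], [0, 0, 0, 1, 0]].

Note the characteristic polynomial does not split into linear factors over ℚ, so A has no Jordan form over ℚ; the rational canonical form exists over any field.

R = [[0, 0, 0, 0, -36], [1, 0, 0, 0, -27], [0, 1, 0, 0, 4], [0, 0, 1, 0, 12], [0, 0, 0, 1, 0]]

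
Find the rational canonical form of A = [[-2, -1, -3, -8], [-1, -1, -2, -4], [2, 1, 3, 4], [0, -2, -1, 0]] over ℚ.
The invariant factors of A (the non-unit diagonal entries of the Smith normal form of xI - A over ℚ[x]) are (x^2 - 2)^2, each dividing the next. The characteristic polynomial is their product, (x^2 - 2)^2.

The rational canonical form is the block-diagonal matrix of companion matrices C(f_i):
R = [[0, 0, 0, -4], [1, 0, 0, 0], [0, 1, 0, 4], [0, 0, 1, 0]].

Note the characteristic polynomial does not split into linear factors over ℚ, so A has no Jordan form over ℚ; the rational canonical form exists over any field.

R = [[0, 0, 0, -4], [1, 0, 0, 0], [0, 1, 0, 4], [0, 0, 1, 0]]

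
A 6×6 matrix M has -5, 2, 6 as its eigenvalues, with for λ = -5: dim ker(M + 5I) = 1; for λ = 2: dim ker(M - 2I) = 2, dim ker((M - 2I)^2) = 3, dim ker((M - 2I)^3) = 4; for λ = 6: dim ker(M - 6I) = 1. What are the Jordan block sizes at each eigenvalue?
Jordan blocks: (-5, 1), (2, 3), (2, 1), (6, 1)

λ = -5: successive nullity increments [1] count blocks of size ≥ k; block sizes are [1].
λ = 2: successive nullity increments [2, 1, 1] count blocks of size ≥ k; block sizes are [3, 1].
λ = 6: successive nullity increments [1] count blocks of size ≥ k; block sizes are [1].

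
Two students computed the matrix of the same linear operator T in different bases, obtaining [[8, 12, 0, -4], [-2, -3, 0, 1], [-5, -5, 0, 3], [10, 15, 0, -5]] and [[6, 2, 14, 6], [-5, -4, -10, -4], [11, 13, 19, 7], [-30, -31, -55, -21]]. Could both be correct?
Two matrices over a field are similar if and only if they have the same invariant factors.

Both A and B have characteristic polynomial x^4 and minimal polynomial x^2. Computing further, both have invariant factors x^2, x^2. Hence A and B are similar.

Yes.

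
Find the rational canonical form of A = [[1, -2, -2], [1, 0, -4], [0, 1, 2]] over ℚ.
The invariant factors of A (the non-unit diagonal entries of the Smith normal form of xI - A over ℚ[x]) are (x - 1)(x^2 - 2x + 6), each dividing the next. The characteristic polynomial is their product, (x - 1)(x^2 - 2x + 6).

The rational canonical form is the block-diagonal matrix of companion matrices C(f_i):
R = [[0, 0, 6], [1, 0, -8], [0, 1, 3]].

Note the characteristic polynomial does not split into linear factors over ℚ, so A has no Jordan form over ℚ; the rational canonical form exists over any field.

R = [[0, 0, 6], [1, 0, -8], [0, 1, 3]]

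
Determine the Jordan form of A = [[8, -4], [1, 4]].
J = [[6, 1], [0, 6]]

The characteristic polynomial is det(xI - A) = (x - 6)^2, so the eigenvalues are 6 (algebraic multiplicity 2).

For λ = 6: rank(A - 6I) = 1, rank((A - 6I)^2) = 0. The eigenspace has dimension 2 - 1 = 1, so there is 1 Jordan block; the rank sequence gives block sizes [2].

Assembling the blocks gives the Jordan form J above.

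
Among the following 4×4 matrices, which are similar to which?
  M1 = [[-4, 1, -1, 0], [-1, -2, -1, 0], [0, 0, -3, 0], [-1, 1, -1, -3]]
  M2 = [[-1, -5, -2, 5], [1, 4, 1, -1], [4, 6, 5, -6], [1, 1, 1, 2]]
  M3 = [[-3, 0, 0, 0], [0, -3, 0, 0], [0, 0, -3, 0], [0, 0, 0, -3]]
Characteristic polynomials: χ_{M1} = (x + 3)^4, χ_{M2} = (x - 3)^3(x - 1), χ_{M3} = (x + 3)^4.

{M1}: invariant factors x + 3, x + 3, (x + 3)^2.

{M2}: invariant factors (x - 3)^3(x - 1).

{M3}: invariant factors x + 3, x + 3, x + 3, x + 3.

Matrices are similar if and only if their invariant-factor lists agree; the partition into similarity classes is {M1}, {M2}, {M3}.

3 classes: {M1}, {M2}, {M3}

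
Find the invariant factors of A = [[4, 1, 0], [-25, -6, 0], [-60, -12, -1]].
The Jordan structure of A has elementary divisors (x + 1)^2, (x + 1). Arranging the block sizes at each eigenvalue in decreasing order and taking row products gives the invariant factors.

Invariant factors (smallest first, each dividing the next): x + 1, (x + 1)^2.

Check: the last factor (x + 1)^2 is the minimal polynomial, and the product (x + 1)^3 is the characteristic polynomial.

x + 1, (x + 1)^2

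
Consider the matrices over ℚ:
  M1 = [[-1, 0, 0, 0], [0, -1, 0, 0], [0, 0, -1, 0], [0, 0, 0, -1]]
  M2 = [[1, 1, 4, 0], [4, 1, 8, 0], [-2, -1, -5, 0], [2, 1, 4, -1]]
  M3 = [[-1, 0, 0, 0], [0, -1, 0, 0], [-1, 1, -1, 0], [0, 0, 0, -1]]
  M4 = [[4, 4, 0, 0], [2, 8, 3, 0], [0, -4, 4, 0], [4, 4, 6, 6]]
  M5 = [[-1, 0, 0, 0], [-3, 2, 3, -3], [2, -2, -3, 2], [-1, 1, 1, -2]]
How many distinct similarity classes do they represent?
3 classes: {M1}, {M2, M3, M5}, {M4}

Characteristic polynomials: χ_{M1} = (x + 1)^4, χ_{M2} = (x + 1)^4, χ_{M3} = (x + 1)^4, χ_{M4} = (x - 6)^3(x - 4), χ_{M5} = (x + 1)^4.

{M1}: invariant factors x + 1, x + 1, x + 1, x + 1.

{M2, M3, M5}: invariant factors x + 1, x + 1, (x + 1)^2.

{M4}: invariant factors x - 6, (x - 6)^2(x - 4).

Matrices are similar if and only if their invariant-factor lists agree; the partition into similarity classes is {M1}, {M2, M3, M5}, {M4}.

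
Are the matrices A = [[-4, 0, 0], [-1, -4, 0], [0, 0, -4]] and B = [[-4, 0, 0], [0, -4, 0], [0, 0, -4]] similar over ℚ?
No.

Both have characteristic polynomial (x + 4)^3, but the minimal polynomial of A is (x + 4)^2 while the minimal polynomial of B is x + 4. The minimal polynomial is a similarity invariant, so A and B are not similar.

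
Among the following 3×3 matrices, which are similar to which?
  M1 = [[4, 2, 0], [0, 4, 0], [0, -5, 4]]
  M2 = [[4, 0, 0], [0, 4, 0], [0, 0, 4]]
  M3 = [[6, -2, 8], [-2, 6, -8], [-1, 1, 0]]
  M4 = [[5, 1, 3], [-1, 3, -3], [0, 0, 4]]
Characteristic polynomials: χ_{M1} = (x - 4)^3, χ_{M2} = (x - 4)^3, χ_{M3} = (x - 4)^3, χ_{M4} = (x - 4)^3.

{M1, M3, M4}: invariant factors x - 4, (x - 4)^2.

{M2}: invariant factors x - 4, x - 4, x - 4.

Matrices are similar if and only if their invariant-factor lists agree; the partition into similarity classes is {M1, M3, M4}, {M2}.

2 classes: {M1, M3, M4}, {M2}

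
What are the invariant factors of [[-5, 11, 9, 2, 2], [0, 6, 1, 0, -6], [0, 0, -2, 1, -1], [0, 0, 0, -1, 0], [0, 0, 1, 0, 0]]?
(x - 6)(x + 1)^3(x + 5)

The Jordan structure of A has elementary divisors (x + 5), (x + 1)^3, (x - 6). Arranging the block sizes at each eigenvalue in decreasing order and taking row products gives the invariant factors.

Invariant factors (smallest first, each dividing the next): (x - 6)(x + 1)^3(x + 5).

Check: the last factor (x - 6)(x + 1)^3(x + 5) is the minimal polynomial, and the product (x - 6)(x + 1)^3(x + 5) is the characteristic polynomial.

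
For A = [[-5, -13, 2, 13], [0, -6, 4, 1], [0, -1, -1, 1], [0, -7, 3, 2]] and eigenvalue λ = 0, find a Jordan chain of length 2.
v_1 = [[2, 0, 0, 1]]^T, v_2 = [[3, 1, 1, 2]]^T

We seek v_1 ∈ ker(A^2) \ ker(A), then set v_{i+1} = A v_i.

One such chain is v_1 = [[2, 0, 0, 1]]^T, v_2 = [[3, 1, 1, 2]]^T. Check: A v_2 = [[0, 0, 0, 0]]^T = 0.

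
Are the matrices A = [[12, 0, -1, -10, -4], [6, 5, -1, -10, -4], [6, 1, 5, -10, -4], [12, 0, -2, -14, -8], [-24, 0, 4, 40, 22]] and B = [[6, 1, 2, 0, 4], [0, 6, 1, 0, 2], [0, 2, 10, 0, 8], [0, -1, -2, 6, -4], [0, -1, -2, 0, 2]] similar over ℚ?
Two matrices over a field are similar if and only if they have the same invariant factors.

Both A and B have characteristic polynomial (x - 6)^5 and minimal polynomial (x - 6)^3. Computing further, both have invariant factors x - 6, x - 6, (x - 6)^3. Hence A and B are similar.

Yes.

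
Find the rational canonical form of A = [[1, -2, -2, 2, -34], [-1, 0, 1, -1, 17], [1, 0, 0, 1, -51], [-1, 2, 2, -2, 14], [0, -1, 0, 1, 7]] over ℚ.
The invariant factors of A (the non-unit diagonal entries of the Smith normal form of xI - A over ℚ[x]) are (x - 5)(x - 4)(x + 1)^3, each dividing the next. The characteristic polynomial is their product, (x - 5)(x - 4)(x + 1)^3.

The rational canonical form is the block-diagonal matrix of companion matrices C(f_i):
R = [[0, 0, 0, 0, -20], [1, 0, 0, 0, -51], [0, 1, 0, 0, -34], [0, 0, 1, 0, 4], [0, 0, 0, 1, 6]].

R = [[0, 0, 0, 0, -20], [1, 0, 0, 0, -51], [0, 1, 0, 0, -34], [0, 0, 1, 0, 4], [0, 0, 0, 1, 6]]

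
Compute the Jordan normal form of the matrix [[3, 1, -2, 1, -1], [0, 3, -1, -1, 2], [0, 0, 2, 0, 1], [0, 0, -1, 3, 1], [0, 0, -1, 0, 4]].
The characteristic polynomial is det(xI - A) = (x - 3)^5, so the eigenvalues are 3 (algebraic multiplicity 5).

For λ = 3: rank(A - 3I) = 3, rank((A - 3I)^2) = 1, rank((A - 3I)^3) = 0. The eigenspace has dimension 5 - 3 = 2, so there are 2 Jordan blocks; the rank sequence gives block sizes [3, 2].

Assembling the blocks gives the Jordan form J above.

J = [[3, 1, 0, 0, 0], [0, 3, 1, 0, 0], [0, 0, 3, 0, 0], [0, 0, 0, 3, 1], [0, 0, 0, 0, 3]]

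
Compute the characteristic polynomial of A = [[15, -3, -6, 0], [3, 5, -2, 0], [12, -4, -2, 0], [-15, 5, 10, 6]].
xI - A = [[x - 15, 3, 6, 0], [-3, x - 5, 2, 0], [-12, 4, x + 2, 0], [15, -5, -10, x - 6]].

Expanding det(xI - A) along the first row:
det(xI - A) = + (x - 15)·det([[x - 5, 2, 0], [4, x + 2, 0], [-5, -10, x - 6]]) - (3)·det([[-3, 2, 0], [-12, x + 2, 0], [15, -10, x - 6]]) + (6)·det([[-3, x - 5, 0], [-12, 4, 0], [15, -5, x - 6]]) - (0)·det([[-3, x - 5, 2], [-12, 4, x + 2], [15, -5, -10]]).

Evaluating gives χ_A(x) = x^4 - 24x^3 + 216x^2 - 864x + 1296 = (x - 6)^4.

χ_A(x) = (x - 6)^4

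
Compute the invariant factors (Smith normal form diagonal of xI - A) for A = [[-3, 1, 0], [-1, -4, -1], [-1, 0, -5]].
(x + 4)^3

The Jordan structure of A has elementary divisors (x + 4)^3. Arranging the block sizes at each eigenvalue in decreasing order and taking row products gives the invariant factors.

Invariant factors (smallest first, each dividing the next): (x + 4)^3.

Check: the last factor (x + 4)^3 is the minimal polynomial, and the product (x + 4)^3 is the characteristic polynomial.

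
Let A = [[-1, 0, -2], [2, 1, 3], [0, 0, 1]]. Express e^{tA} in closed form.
A has Jordan form J = [[-1, 0, 0], [0, 1, 1], [0, 0, 1]] with A = PJP^{-1}, so e^{tA} = P e^{tJ} P^{-1}.

For a Jordan block J_k(λ), e^{tJ_k(λ)} = e^{λt} · (I + tN + t^2 N^2/2! + ... + t^{k-1} N^{k-1}/(k-1)!) where N is the nilpotent superdiagonal part.

Assembling the blocks and conjugating back gives the entries of e^{tA} as shown above.

e^{tA} = [[e^{-t}, 0, -2*sinh(t)], [2*sinh(t), e^{t}, ((t + 1)*e^{2*t} - 1)*e^{-t}], [0, 0, e^{t}]]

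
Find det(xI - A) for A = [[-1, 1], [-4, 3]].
xI - A = [[x + 1, -1], [4, x - 3]].

Expanding det(xI - A) along the first row:
det(xI - A) = + (x + 1)·det([[x - 3]]) - (-1)·det([[4]]).

Evaluating gives χ_A(x) = x^2 - 2x + 1 = (x - 1)^2.

χ_A(x) = (x - 1)^2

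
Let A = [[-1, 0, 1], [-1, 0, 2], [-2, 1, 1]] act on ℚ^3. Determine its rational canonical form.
The invariant factors of A (the non-unit diagonal entries of the Smith normal form of xI - A over ℚ[x]) are x^3 - x - 1, each dividing the next. The characteristic polynomial is their product, x^3 - x - 1.

The rational canonical form is the block-diagonal matrix of companion matrices C(f_i):
R = [[0, 0, 1], [1, 0, 1], [0, 1, 0]].

Note the characteristic polynomial does not split into linear factors over ℚ, so A has no Jordan form over ℚ; the rational canonical form exists over any field.

R = [[0, 0, 1], [1, 0, 1], [0, 1, 0]]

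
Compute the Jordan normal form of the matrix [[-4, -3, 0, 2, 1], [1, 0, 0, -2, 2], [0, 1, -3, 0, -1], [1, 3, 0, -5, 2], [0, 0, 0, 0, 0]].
J = [[-3, 1, 0, 0, 0], [0, -3, 1, 0, 0], [0, 0, -3, 0, 0], [0, 0, 0, -3, 0], [0, 0, 0, 0, 0]]

The characteristic polynomial is det(xI - A) = x(x + 3)^4, so the eigenvalues are -3 (algebraic multiplicity 4), 0 (algebraic multiplicity 1).

For λ = -3: rank(A + 3I) = 3, rank((A + 3I)^2) = 2, rank((A + 3I)^3) = 1. The eigenspace has dimension 5 - 3 = 2, so there are 2 Jordan blocks; the rank sequence gives block sizes [3, 1].

For λ = 0: algebraic multiplicity 1 gives one 1×1 block.

Assembling the blocks gives the Jordan form J above.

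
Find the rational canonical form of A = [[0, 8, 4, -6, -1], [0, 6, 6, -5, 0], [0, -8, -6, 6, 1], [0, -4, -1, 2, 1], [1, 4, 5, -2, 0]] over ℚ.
The invariant factors of A (the non-unit diagonal entries of the Smith normal form of xI - A over ℚ[x]) are (x - 2)(x^2 - 2)^2, each dividing the next. The characteristic polynomial is their product, (x - 2)(x^2 - 2)^2.

The rational canonical form is the block-diagonal matrix of companion matrices C(f_i):
R = [[0, 0, 0, 0, 8], [1, 0, 0, 0, -4], [0, 1, 0, 0, -8], [0, 0, 1, 0, 4], [0, 0, 0, 1, 2]].

Note the characteristic polynomial does not split into linear factors over ℚ, so A has no Jordan form over ℚ; the rational canonical form exists over any field.

R = [[0, 0, 0, 0, 8], [1, 0, 0, 0, -4], [0, 1, 0, 0, -8], [0, 0, 1, 0, 4], [0, 0, 0, 1, 2]]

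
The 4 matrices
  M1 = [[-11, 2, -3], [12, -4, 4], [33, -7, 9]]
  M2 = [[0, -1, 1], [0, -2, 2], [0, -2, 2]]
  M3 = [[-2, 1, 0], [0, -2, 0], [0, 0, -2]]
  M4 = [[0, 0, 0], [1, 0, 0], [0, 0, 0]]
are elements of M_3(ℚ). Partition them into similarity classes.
3 classes: {M1}, {M2, M4}, {M3}

Characteristic polynomials: χ_{M1} = (x + 2)^3, χ_{M2} = x^3, χ_{M3} = (x + 2)^3, χ_{M4} = x^3.

{M1}: invariant factors (x + 2)^3.

{M2, M4}: invariant factors x, x^2.

{M3}: invariant factors x + 2, (x + 2)^2.

Matrices are similar if and only if their invariant-factor lists agree; the partition into similarity classes is {M1}, {M2, M4}, {M3}.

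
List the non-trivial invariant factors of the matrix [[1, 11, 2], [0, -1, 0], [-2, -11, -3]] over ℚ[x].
The Jordan structure of A has elementary divisors (x + 1)^2, (x + 1). Arranging the block sizes at each eigenvalue in decreasing order and taking row products gives the invariant factors.

Invariant factors (smallest first, each dividing the next): x + 1, (x + 1)^2.

Check: the last factor (x + 1)^2 is the minimal polynomial, and the product (x + 1)^3 is the characteristic polynomial.

x + 1, (x + 1)^2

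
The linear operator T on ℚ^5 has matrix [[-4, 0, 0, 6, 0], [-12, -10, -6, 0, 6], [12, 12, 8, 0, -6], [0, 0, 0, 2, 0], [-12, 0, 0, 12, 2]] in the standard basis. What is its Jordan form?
The characteristic polynomial is det(xI - A) = (x - 2)^3(x + 4)^2, so the eigenvalues are -4 (algebraic multiplicity 2), 2 (algebraic multiplicity 3).

For λ = -4: rank(A + 4I) = 3. The eigenspace has dimension 5 - 3 = 2, so there are 2 Jordan blocks; the rank sequence gives block sizes [1, 1].

For λ = 2: rank(A - 2I) = 2. The eigenspace has dimension 5 - 2 = 3, so there are 3 Jordan blocks; the rank sequence gives block sizes [1, 1, 1].

Assembling the blocks gives the Jordan form J above.

J = [[-4, 0, 0, 0, 0], [0, -4, 0, 0, 0], [0, 0, 2, 0, 0], [0, 0, 0, 2, 0], [0, 0, 0, 0, 2]]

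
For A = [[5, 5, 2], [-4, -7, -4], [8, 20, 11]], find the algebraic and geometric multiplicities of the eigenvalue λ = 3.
algebraic multiplicity 3, geometric multiplicity 2

The characteristic polynomial is (x - 3)^3, so the factor x - 3 appears with exponent 3: the algebraic multiplicity is 3.

rank(A - 3I) = 1, so the eigenspace has dimension 3 - 1 = 2: the geometric multiplicity is 2.

Since 2 < 3, A is not diagonalizable.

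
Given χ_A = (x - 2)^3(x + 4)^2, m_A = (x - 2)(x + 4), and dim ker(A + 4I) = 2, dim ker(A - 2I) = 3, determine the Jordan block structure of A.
Jordan blocks: (-4, 1), (-4, 1), (2, 1), (2, 1), (2, 1)

λ = -4: algebraic multiplicity 2 (exponent in χ_A), largest block size 1 (exponent in m_A), 2 blocks (geometric multiplicity). These force block sizes [1, 1].
λ = 2: algebraic multiplicity 3 (exponent in χ_A), largest block size 1 (exponent in m_A), 3 blocks (geometric multiplicity). These force block sizes [1, 1, 1].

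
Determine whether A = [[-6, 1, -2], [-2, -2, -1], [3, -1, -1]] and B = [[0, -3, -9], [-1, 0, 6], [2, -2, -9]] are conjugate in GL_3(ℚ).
Two matrices over a field are similar if and only if they have the same invariant factors.

Both A and B have characteristic polynomial (x + 3)^3 and minimal polynomial (x + 3)^3. Computing further, both have invariant factors (x + 3)^3. Hence A and B are similar.

Yes.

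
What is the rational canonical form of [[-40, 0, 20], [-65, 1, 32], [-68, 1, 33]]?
R = [[0, 0, 20], [1, 0, -1], [0, 1, -6]]

The invariant factors of A (the non-unit diagonal entries of the Smith normal form of xI - A over ℚ[x]) are (x + 5)(x^2 + x - 4), each dividing the next. The characteristic polynomial is their product, (x + 5)(x^2 + x - 4).

The rational canonical form is the block-diagonal matrix of companion matrices C(f_i):
R = [[0, 0, 20], [1, 0, -1], [0, 1, -6]].

Note the characteristic polynomial does not split into linear factors over ℚ, so A has no Jordan form over ℚ; the rational canonical form exists over any field.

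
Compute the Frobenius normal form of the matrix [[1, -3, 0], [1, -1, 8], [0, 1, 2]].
The invariant factors of A (the non-unit diagonal entries of the Smith normal form of xI - A over ℚ[x]) are (x + 2)(x^2 - 4x + 2), each dividing the next. The characteristic polynomial is their product, (x + 2)(x^2 - 4x + 2).

The rational canonical form is the block-diagonal matrix of companion matrices C(f_i):
R = [[0, 0, -4], [1, 0, 6], [0, 1, 2]].

Note the characteristic polynomial does not split into linear factors over ℚ, so A has no Jordan form over ℚ; the rational canonical form exists over any field.

R = [[0, 0, -4], [1, 0, 6], [0, 1, 2]]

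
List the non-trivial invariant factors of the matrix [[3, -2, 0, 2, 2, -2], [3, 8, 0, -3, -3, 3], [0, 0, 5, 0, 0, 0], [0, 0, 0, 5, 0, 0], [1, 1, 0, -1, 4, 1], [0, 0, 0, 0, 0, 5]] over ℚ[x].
The Jordan structure of A has elementary divisors (x - 5)^2, (x - 5), (x - 5), (x - 5), (x - 5). Arranging the block sizes at each eigenvalue in decreasing order and taking row products gives the invariant factors.

Invariant factors (smallest first, each dividing the next): x - 5, x - 5, x - 5, x - 5, (x - 5)^2.

Check: the last factor (x - 5)^2 is the minimal polynomial, and the product (x - 5)^6 is the characteristic polynomial.

x - 5, x - 5, x - 5, x - 5, (x - 5)^2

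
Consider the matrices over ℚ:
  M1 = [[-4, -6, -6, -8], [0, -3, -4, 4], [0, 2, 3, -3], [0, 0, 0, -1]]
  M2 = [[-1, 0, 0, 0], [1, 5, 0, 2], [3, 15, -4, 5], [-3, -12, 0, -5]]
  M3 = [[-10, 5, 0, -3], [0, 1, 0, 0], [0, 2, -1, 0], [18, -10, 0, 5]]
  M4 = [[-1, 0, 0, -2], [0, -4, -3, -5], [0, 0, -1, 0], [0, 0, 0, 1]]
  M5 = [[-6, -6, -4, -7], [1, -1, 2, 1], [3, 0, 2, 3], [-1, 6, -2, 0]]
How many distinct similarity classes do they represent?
2 classes: {M1, M2, M5}, {M3, M4}

Characteristic polynomials: χ_{M1} = (x - 1)(x + 1)^2(x + 4), χ_{M2} = (x - 1)(x + 1)^2(x + 4), χ_{M3} = (x - 1)(x + 1)^2(x + 4), χ_{M4} = (x - 1)(x + 1)^2(x + 4), χ_{M5} = (x - 1)(x + 1)^2(x + 4).

{M1, M2, M5}: invariant factors (x - 1)(x + 1)^2(x + 4).

{M3, M4}: invariant factors x + 1, (x - 1)(x + 1)(x + 4).

Matrices are similar if and only if their invariant-factor lists agree; the partition into similarity classes is {M1, M2, M5}, {M3, M4}.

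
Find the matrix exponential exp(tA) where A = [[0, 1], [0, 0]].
e^{tA} = [[1, t], [0, 1]]

A has Jordan form J = [[0, 1], [0, 0]] with A = PJP^{-1}, so e^{tA} = P e^{tJ} P^{-1}.

For a Jordan block J_k(λ), e^{tJ_k(λ)} = e^{λt} · (I + tN + t^2 N^2/2! + ... + t^{k-1} N^{k-1}/(k-1)!) where N is the nilpotent superdiagonal part.

Assembling the blocks and conjugating back gives the entries of e^{tA} as shown above.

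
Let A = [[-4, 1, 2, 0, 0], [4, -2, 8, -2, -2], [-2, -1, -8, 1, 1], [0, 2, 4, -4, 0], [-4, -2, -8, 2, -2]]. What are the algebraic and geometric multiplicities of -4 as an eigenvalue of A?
algebraic multiplicity 5, geometric multiplicity 3

The characteristic polynomial is (x + 4)^5, so the factor x + 4 appears with exponent 5: the algebraic multiplicity is 5.

rank(A + 4I) = 2, so the eigenspace has dimension 5 - 2 = 3: the geometric multiplicity is 3.

Since 3 < 5, A is not diagonalizable.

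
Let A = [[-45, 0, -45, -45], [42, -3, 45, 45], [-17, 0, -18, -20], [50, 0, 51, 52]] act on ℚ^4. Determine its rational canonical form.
The invariant factors of A (the non-unit diagonal entries of the Smith normal form of xI - A over ℚ[x]) are x + 3, (x + 3)^2(x + 5), each dividing the next. The characteristic polynomial is their product, (x + 3)^3(x + 5).

The rational canonical form is the block-diagonal matrix of companion matrices C(f_i):
R = [[-3, 0, 0, 0], [0, 0, 0, -45], [0, 1, 0, -39], [0, 0, 1, -11]].

R = [[-3, 0, 0, 0], [0, 0, 0, -45], [0, 1, 0, -39], [0, 0, 1, -11]]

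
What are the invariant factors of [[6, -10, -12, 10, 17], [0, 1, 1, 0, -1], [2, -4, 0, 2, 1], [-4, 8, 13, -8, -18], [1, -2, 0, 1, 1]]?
The Jordan structure of A has elementary divisors (x + 4), (x - 1)^3, (x - 1). Arranging the block sizes at each eigenvalue in decreasing order and taking row products gives the invariant factors.

Invariant factors (smallest first, each dividing the next): x - 1, (x - 1)^3(x + 4).

Check: the last factor (x - 1)^3(x + 4) is the minimal polynomial, and the product (x - 1)^4(x + 4) is the characteristic polynomial.

x - 1, (x - 1)^3(x + 4)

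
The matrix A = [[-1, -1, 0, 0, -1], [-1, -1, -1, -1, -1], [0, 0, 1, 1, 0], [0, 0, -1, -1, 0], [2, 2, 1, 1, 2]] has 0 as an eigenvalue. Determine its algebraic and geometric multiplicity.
algebraic multiplicity 5, geometric multiplicity 3

The characteristic polynomial is x^5, so the factor x appears with exponent 5: the algebraic multiplicity is 5.

rank(A) = 2, so the eigenspace has dimension 5 - 2 = 3: the geometric multiplicity is 3.

Since 3 < 5, A is not diagonalizable.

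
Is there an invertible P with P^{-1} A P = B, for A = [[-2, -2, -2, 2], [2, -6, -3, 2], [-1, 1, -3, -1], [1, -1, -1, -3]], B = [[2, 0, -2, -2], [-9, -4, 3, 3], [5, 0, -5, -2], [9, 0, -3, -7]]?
Two matrices over a field are similar if and only if they have the same invariant factors.

Both A and B have characteristic polynomial (x + 3)^2(x + 4)^2 and minimal polynomial (x + 3)^2(x + 4). Computing further, both have invariant factors x + 4, (x + 3)^2(x + 4). Hence A and B are similar.

Yes.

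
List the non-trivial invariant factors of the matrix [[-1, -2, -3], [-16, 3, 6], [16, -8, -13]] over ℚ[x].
The Jordan structure of A has elementary divisors (x + 5)^2, (x + 1). Arranging the block sizes at each eigenvalue in decreasing order and taking row products gives the invariant factors.

Invariant factors (smallest first, each dividing the next): (x + 1)(x + 5)^2.

Check: the last factor (x + 1)(x + 5)^2 is the minimal polynomial, and the product (x + 1)(x + 5)^2 is the characteristic polynomial.

(x + 1)(x + 5)^2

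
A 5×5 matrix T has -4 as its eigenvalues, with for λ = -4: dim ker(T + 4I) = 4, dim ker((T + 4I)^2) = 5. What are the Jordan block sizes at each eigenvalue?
Jordan blocks: (-4, 2), (-4, 1), (-4, 1), (-4, 1)

λ = -4: successive nullity increments [4, 1] count blocks of size ≥ k; block sizes are [2, 1, 1, 1].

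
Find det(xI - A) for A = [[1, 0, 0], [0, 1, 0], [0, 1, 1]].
xI - A = [[x - 1, 0, 0], [0, x - 1, 0], [0, -1, x - 1]].

Expanding det(xI - A) along the first row:
det(xI - A) = + (x - 1)·det([[x - 1, 0], [-1, x - 1]]) - (0)·det([[0, 0], [0, x - 1]]) + (0)·det([[0, x - 1], [0, -1]]).

Evaluating gives χ_A(x) = x^3 - 3x^2 + 3x - 1 = (x - 1)^3.

χ_A(x) = (x - 1)^3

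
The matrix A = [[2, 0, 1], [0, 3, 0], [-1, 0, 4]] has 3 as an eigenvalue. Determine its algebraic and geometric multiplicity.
algebraic multiplicity 3, geometric multiplicity 2

The characteristic polynomial is (x - 3)^3, so the factor x - 3 appears with exponent 3: the algebraic multiplicity is 3.

rank(A - 3I) = 1, so the eigenspace has dimension 3 - 1 = 2: the geometric multiplicity is 2.

Since 2 < 3, A is not diagonalizable.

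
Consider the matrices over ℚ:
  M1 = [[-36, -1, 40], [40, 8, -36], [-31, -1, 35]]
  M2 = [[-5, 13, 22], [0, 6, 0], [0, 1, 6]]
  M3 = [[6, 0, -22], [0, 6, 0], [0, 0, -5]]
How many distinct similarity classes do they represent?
Characteristic polynomials: χ_{M1} = (x - 6)^2(x + 5), χ_{M2} = (x - 6)^2(x + 5), χ_{M3} = (x - 6)^2(x + 5).

{M1, M2}: invariant factors (x - 6)^2(x + 5).

{M3}: invariant factors x - 6, (x - 6)(x + 5).

Matrices are similar if and only if their invariant-factor lists agree; the partition into similarity classes is {M1, M2}, {M3}.

2 classes: {M1, M2}, {M3}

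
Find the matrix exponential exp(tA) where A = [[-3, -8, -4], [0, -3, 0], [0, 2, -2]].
A has Jordan form J = [[-3, 0, 0], [0, -3, 0], [0, 0, -2]] with A = PJP^{-1}, so e^{tA} = P e^{tJ} P^{-1}.

For a Jordan block J_k(λ), e^{tJ_k(λ)} = e^{λt} · (I + tN + t^2 N^2/2! + ... + t^{k-1} N^{k-1}/(k-1)!) where N is the nilpotent superdiagonal part.

Assembling the blocks and conjugating back gives the entries of e^{tA} as shown above.

e^{tA} = [[e^{-3*t}, 8*(1 - e^{t})*e^{-3*t}, 4*(1 - e^{t})*e^{-3*t}], [0, e^{-3*t}, 0], [0, (2*e^{t} - 2)*e^{-3*t}, e^{-2*t}]]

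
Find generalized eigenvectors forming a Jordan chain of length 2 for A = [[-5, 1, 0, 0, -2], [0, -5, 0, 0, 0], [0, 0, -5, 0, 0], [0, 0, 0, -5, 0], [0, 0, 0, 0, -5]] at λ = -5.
v_1 = [[1, 1, 0, 0, 0]]^T, v_2 = [[1, 0, 0, 0, 0]]^T

We seek v_1 ∈ ker((A + 5I)^2) \ ker(A + 5I), then set v_{i+1} = (A + 5I) v_i.

One such chain is v_1 = [[1, 1, 0, 0, 0]]^T, v_2 = [[1, 0, 0, 0, 0]]^T. Check: (A + 5I) v_2 = [[0, 0, 0, 0, 0]]^T = 0.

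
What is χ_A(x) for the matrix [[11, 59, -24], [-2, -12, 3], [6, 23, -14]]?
χ_A(x) = (x + 5)^3

xI - A = [[x - 11, -59, 24], [2, x + 12, -3], [-6, -23, x + 14]].

Expanding det(xI - A) along the first row:
det(xI - A) = + (x - 11)·det([[x + 12, -3], [-23, x + 14]]) - (-59)·det([[2, -3], [-6, x + 14]]) + (24)·det([[2, x + 12], [-6, -23]]).

Evaluating gives χ_A(x) = x^3 + 15x^2 + 75x + 125 = (x + 5)^3.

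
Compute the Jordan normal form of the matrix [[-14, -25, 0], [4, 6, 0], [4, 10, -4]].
The characteristic polynomial is det(xI - A) = (x + 4)^3, so the eigenvalues are -4 (algebraic multiplicity 3).

For λ = -4: rank(A + 4I) = 1, rank((A + 4I)^2) = 0. The eigenspace has dimension 3 - 1 = 2, so there are 2 Jordan blocks; the rank sequence gives block sizes [2, 1].

Assembling the blocks gives the Jordan form J above.

J = [[-4, 1, 0], [0, -4, 0], [0, 0, -4]]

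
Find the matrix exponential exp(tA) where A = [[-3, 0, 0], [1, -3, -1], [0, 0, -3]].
A has Jordan form J = [[-3, 1, 0], [0, -3, 0], [0, 0, -3]] with A = PJP^{-1}, so e^{tA} = P e^{tJ} P^{-1}.

For a Jordan block J_k(λ), e^{tJ_k(λ)} = e^{λt} · (I + tN + t^2 N^2/2! + ... + t^{k-1} N^{k-1}/(k-1)!) where N is the nilpotent superdiagonal part.

Assembling the blocks and conjugating back gives the entries of e^{tA} as shown above.

e^{tA} = [[e^{-3*t}, 0, 0], [t*e^{-3*t}, e^{-3*t}, -t*e^{-3*t}], [0, 0, e^{-3*t}]]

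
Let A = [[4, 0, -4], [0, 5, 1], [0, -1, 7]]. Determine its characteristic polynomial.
xI - A = [[x - 4, 0, 4], [0, x - 5, -1], [0, 1, x - 7]].

Expanding det(xI - A) along the first row:
det(xI - A) = + (x - 4)·det([[x - 5, -1], [1, x - 7]]) - (0)·det([[0, -1], [0, x - 7]]) + (4)·det([[0, x - 5], [0, 1]]).

Evaluating gives χ_A(x) = x^3 - 16x^2 + 84x - 144 = (x - 6)^2(x - 4).

χ_A(x) = (x - 6)^2(x - 4)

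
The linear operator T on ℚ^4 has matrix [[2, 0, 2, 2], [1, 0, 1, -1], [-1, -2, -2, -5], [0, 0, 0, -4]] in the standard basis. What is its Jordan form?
The characteristic polynomial is det(xI - A) = x^3(x + 4), so the eigenvalues are -4 (algebraic multiplicity 1), 0 (algebraic multiplicity 3).

For λ = -4: algebraic multiplicity 1 gives one 1×1 block.

For λ = 0: rank(A) = 3, rank(A^2) = 2, rank(A^3) = 1. The eigenspace has dimension 4 - 3 = 1, so there is 1 Jordan block; the rank sequence gives block sizes [3].

Assembling the blocks gives the Jordan form J above.

J = [[-4, 0, 0, 0], [0, 0, 1, 0], [0, 0, 0, 1], [0, 0, 0, 0]]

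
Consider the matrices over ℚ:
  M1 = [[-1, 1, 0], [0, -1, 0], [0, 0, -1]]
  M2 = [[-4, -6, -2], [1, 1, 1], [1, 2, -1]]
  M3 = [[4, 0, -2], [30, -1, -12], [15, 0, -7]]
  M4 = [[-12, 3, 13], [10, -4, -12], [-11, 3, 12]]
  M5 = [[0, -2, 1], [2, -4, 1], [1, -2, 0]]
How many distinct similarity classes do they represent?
3 classes: {M1}, {M2, M4, M5}, {M3}

Characteristic polynomials: χ_{M1} = (x + 1)^3, χ_{M2} = (x + 1)^2(x + 2), χ_{M3} = (x + 1)^2(x + 2), χ_{M4} = (x + 1)^2(x + 2), χ_{M5} = (x + 1)^2(x + 2).

{M1}: invariant factors x + 1, (x + 1)^2.

{M2, M4, M5}: invariant factors (x + 1)^2(x + 2).

{M3}: invariant factors x + 1, (x + 1)(x + 2).

Matrices are similar if and only if their invariant-factor lists agree; the partition into similarity classes is {M1}, {M2, M4, M5}, {M3}.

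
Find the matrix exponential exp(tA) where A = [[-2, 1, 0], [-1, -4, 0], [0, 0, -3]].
e^{tA} = [[(t + 1)*e^{-3*t}, t*e^{-3*t}, 0], [-t*e^{-3*t}, (1 - t)*e^{-3*t}, 0], [0, 0, e^{-3*t}]]

A has Jordan form J = [[-3, 1, 0], [0, -3, 0], [0, 0, -3]] with A = PJP^{-1}, so e^{tA} = P e^{tJ} P^{-1}.

For a Jordan block J_k(λ), e^{tJ_k(λ)} = e^{λt} · (I + tN + t^2 N^2/2! + ... + t^{k-1} N^{k-1}/(k-1)!) where N is the nilpotent superdiagonal part.

Assembling the blocks and conjugating back gives the entries of e^{tA} as shown above.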